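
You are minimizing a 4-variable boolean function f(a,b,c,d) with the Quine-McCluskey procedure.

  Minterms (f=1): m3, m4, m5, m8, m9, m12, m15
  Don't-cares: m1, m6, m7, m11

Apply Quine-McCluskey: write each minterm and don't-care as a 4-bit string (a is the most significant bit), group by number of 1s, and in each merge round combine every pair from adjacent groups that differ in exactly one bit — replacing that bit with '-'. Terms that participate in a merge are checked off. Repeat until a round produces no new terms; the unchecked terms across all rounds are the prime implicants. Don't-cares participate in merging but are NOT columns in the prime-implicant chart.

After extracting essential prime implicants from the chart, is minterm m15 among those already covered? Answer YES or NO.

[col 0] 0001*, 0011*, 0100*, 0101*, 0110*, 0111*, 1000*, 1001*, 1011*, 1100*, 1111*
[col 1] -001*, -011*, -100, -111*, 0-01*, 0-11*, 00-1*, 01-0*, 01-1*, 010-*, 011-*, 1-00, 1-11*, 10-1*, 100-
[col 2] --11, -0-1, 0--1, 01--
Prime implicants: --11, -0-1, -100, 0--1, 01--, 1-00, 100-
PI chart (minterm → PIs covering it):
  3 | --11,-0-1,0--1
  4 | -100,01--
  5 | 0--1,01--
  8 | 1-00,100-
  9 | -0-1,100-
  12 | -100,1-00
  15 | --11  (sole → essential)
Essential prime implicants: --11

YES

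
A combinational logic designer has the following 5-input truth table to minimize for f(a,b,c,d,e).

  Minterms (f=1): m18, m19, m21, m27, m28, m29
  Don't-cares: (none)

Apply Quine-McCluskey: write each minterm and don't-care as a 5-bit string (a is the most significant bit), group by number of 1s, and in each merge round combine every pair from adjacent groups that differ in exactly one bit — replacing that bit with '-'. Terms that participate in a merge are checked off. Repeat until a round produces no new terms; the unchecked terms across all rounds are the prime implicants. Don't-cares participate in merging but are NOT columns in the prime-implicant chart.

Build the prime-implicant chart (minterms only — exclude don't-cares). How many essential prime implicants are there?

Round 0: 10010✓ 10011✓ 10101✓ 11011✓ 11100✓ 11101✓
Round 1: 1-011 1-101 1001- 1110-
PIs = {1-011, 1-101, 1001-, 1110-}
Coverage chart:
  m18: 1001- ←essential
  m19: 1-011,1001-
  m21: 1-101 ←essential
  m27: 1-011 ←essential
  m28: 1110- ←essential
  m29: 1-101,1110-
Essential: 1-011, 1-101, 1001-, 1110-

4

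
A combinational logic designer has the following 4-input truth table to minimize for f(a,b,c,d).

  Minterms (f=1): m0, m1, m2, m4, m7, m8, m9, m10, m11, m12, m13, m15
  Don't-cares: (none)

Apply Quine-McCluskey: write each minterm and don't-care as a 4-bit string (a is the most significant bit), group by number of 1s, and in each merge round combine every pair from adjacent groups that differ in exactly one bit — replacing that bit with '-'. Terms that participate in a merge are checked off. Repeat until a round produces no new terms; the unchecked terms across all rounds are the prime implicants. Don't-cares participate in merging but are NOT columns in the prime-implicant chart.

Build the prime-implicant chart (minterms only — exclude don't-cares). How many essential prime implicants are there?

size-2^0 implicants → 0000(✓)  0001(✓)  0010(✓)  0100(✓)  0111(✓)  1000(✓)  1001(✓)  1010(✓)  1011(✓)  1100(✓)  1101(✓)  1111(✓)
size-2^1 implicants → -000(✓)  -001(✓)  -010(✓)  -100(✓)  -111  0-00(✓)  00-0(✓)  000-(✓)  1-00(✓)  1-01(✓)  1-11(✓)  10-0(✓)  10-1(✓)  100-(✓)  101-(✓)  11-1(✓)  110-(✓)
size-2^2 implicants → --00  -0-0  -00-  1--1  1-0-  10--
Unchecked terms (primes): --00, -0-0, -00-, -111, 1--1, 1-0-, 10--
Minterm coverage:
  m0 ⊆ --00,-0-0,-00-
  m1 ⊆ -00- [E]
  m2 ⊆ -0-0 [E]
  m4 ⊆ --00 [E]
  m7 ⊆ -111 [E]
  m8 ⊆ --00,-0-0,-00-,1-0-,10--
  m9 ⊆ -00-,1--1,1-0-,10--
  m10 ⊆ -0-0,10--
  m11 ⊆ 1--1,10--
  m12 ⊆ --00,1-0-
  m13 ⊆ 1--1,1-0-
  m15 ⊆ -111,1--1
E = {--00, -0-0, -00-, -111}

4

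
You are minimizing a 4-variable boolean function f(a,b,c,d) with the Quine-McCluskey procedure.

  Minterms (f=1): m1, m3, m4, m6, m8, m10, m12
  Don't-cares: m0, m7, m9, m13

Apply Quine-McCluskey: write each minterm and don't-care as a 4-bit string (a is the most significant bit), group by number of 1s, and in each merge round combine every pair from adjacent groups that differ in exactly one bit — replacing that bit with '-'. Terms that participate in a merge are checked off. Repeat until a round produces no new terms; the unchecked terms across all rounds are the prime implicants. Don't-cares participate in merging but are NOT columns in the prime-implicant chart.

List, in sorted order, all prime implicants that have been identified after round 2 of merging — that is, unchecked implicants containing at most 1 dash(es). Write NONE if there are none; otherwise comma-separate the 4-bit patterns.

size-2^0 implicants → 0000(✓)  0001(✓)  0011(✓)  0100(✓)  0110(✓)  0111(✓)  1000(✓)  1001(✓)  1010(✓)  1100(✓)  1101(✓)
size-2^1 implicants → -000(✓)  -001(✓)  -100(✓)  0-00(✓)  0-11  00-1  000-(✓)  01-0  011-  1-00(✓)  1-01(✓)  10-0  100-(✓)  110-(✓)
size-2^2 implicants → --00  -00-  1-0-
Unchecked terms (primes): --00, -00-, 0-11, 00-1, 01-0, 011-, 1-0-, 10-0

0-11, 00-1, 01-0, 011-, 10-0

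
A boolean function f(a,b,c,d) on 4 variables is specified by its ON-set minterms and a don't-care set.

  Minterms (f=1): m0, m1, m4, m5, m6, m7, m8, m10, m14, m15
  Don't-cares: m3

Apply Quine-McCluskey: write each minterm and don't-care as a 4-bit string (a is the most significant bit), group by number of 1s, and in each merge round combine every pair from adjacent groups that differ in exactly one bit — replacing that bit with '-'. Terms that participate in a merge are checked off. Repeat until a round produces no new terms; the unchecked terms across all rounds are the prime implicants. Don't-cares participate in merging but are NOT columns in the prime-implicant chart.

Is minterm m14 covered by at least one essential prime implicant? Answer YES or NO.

YES

size-2^0 implicants → 0000(✓)  0001(✓)  0011(✓)  0100(✓)  0101(✓)  0110(✓)  0111(✓)  1000(✓)  1010(✓)  1110(✓)  1111(✓)
size-2^1 implicants → -000  -110(✓)  -111(✓)  0-00(✓)  0-01(✓)  0-11(✓)  00-1(✓)  000-(✓)  01-0(✓)  01-1(✓)  010-(✓)  011-(✓)  1-10  10-0  111-(✓)
size-2^2 implicants → -11-  0--1  0-0-  01--
Unchecked terms (primes): -000, -11-, 0--1, 0-0-, 01--, 1-10, 10-0
Minterm coverage:
  m0 ⊆ -000,0-0-
  m1 ⊆ 0--1,0-0-
  m4 ⊆ 0-0-,01--
  m5 ⊆ 0--1,0-0-,01--
  m6 ⊆ -11-,01--
  m7 ⊆ -11-,0--1,01--
  m8 ⊆ -000,10-0
  m10 ⊆ 1-10,10-0
  m14 ⊆ -11-,1-10
  m15 ⊆ -11- [E]
E = {-11-}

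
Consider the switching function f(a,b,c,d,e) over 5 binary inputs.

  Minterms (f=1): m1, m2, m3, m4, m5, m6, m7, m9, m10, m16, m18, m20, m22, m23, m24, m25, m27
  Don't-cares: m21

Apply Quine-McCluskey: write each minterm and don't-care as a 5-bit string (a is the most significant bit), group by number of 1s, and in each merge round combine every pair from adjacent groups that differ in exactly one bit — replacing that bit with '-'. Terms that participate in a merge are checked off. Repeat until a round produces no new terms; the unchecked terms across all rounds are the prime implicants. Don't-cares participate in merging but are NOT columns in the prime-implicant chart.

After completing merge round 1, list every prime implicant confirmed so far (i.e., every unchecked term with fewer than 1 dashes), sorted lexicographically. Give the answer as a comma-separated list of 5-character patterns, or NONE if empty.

NONE

size-2^0 implicants → 00001(✓)  00010(✓)  00011(✓)  00100(✓)  00101(✓)  00110(✓)  00111(✓)  01001(✓)  01010(✓)  10000(✓)  10010(✓)  10100(✓)  10101(✓)  10110(✓)  10111(✓)  11000(✓)  11001(✓)  11011(✓)
size-2^1 implicants → -0010(✓)  -0100(✓)  -0101(✓)  -0110(✓)  -0111(✓)  -1001  0-001  0-010  00-01(✓)  00-10(✓)  00-11(✓)  000-1(✓)  0001-(✓)  001-0(✓)  001-1(✓)  0010-(✓)  0011-(✓)  1-000  10-00(✓)  10-10(✓)  100-0(✓)  101-0(✓)  101-1(✓)  1010-(✓)  1011-(✓)  110-1  1100-
size-2^2 implicants → -0-10  -01-0(✓)  -01-1(✓)  -010-(✓)  -011-(✓)  00--1  00-1-  001--(✓)  10--0  101--(✓)
size-2^3 implicants → -01--
Unchecked terms (primes): -0-10, -01--, -1001, 0-001, 0-010, 00--1, 00-1-, 1-000, 10--0, 110-1, 1100-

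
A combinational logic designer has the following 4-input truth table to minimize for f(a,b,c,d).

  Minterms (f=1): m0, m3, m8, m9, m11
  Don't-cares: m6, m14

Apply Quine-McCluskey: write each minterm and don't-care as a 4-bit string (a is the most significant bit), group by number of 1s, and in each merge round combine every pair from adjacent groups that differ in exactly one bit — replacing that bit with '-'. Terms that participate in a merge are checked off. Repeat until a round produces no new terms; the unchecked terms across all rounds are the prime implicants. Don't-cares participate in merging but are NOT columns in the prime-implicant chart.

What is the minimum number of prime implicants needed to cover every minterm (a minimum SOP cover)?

Round 0: 0000✓ 0011✓ 0110✓ 1000✓ 1001✓ 1011✓ 1110✓
Round 1: -000 -011 -110 10-1 100-
PIs = {-000, -011, -110, 10-1, 100-}
Coverage chart:
  m0: -000 ←essential
  m3: -011 ←essential
  m8: -000,100-
  m9: 10-1,100-
  m11: -011,10-1
Essential: -000, -011
Petrick residual → 10-1
Min cover (3 terms): b'c'd' + b'cd + ab'd

3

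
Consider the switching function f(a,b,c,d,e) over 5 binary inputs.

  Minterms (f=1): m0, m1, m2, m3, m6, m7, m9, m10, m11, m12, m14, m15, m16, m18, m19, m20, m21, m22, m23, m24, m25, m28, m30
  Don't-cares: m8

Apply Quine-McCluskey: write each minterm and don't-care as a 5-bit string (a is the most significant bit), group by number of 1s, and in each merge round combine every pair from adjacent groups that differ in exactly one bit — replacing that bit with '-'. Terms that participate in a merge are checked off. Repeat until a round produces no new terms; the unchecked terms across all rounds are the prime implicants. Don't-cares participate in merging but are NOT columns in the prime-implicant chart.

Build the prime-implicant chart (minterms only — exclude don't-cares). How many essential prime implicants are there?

5

size-2^0 implicants → 00000(✓)  00001(✓)  00010(✓)  00011(✓)  00110(✓)  00111(✓)  01000(✓)  01001(✓)  01010(✓)  01011(✓)  01100(✓)  01110(✓)  01111(✓)  10000(✓)  10010(✓)  10011(✓)  10100(✓)  10101(✓)  10110(✓)  10111(✓)  11000(✓)  11001(✓)  11100(✓)  11110(✓)
size-2^1 implicants → -0000(✓)  -0010(✓)  -0011(✓)  -0110(✓)  -0111(✓)  -1000(✓)  -1001(✓)  -1100(✓)  -1110(✓)  0-000(✓)  0-001(✓)  0-010(✓)  0-011(✓)  0-110(✓)  0-111(✓)  00-10(✓)  00-11(✓)  000-0(✓)  000-1(✓)  0000-(✓)  0001-(✓)  0011-(✓)  01-00(✓)  01-10(✓)  01-11(✓)  010-0(✓)  010-1(✓)  0100-(✓)  0101-(✓)  011-0(✓)  0111-(✓)  1-000(✓)  1-100(✓)  1-110(✓)  10-00(✓)  10-10(✓)  10-11(✓)  100-0(✓)  1001-(✓)  101-0(✓)  101-1(✓)  1010-(✓)  1011-(✓)  11-00(✓)  1100-(✓)  111-0(✓)
size-2^2 implicants → --000  --110  -0-10(✓)  -0-11(✓)  -00-0  -001-(✓)  -011-(✓)  -1-00  -100-  -11-0  0--10(✓)  0--11(✓)  0-0-0(✓)  0-0-1(✓)  0-00-(✓)  0-01-(✓)  0-11-(✓)  00-1-(✓)  000--(✓)  01--0  01-1-(✓)  010--(✓)  1--00  1-1-0  10--0  10-1-(✓)  101--
size-2^3 implicants → -0-1-  0--1-  0-0--
Unchecked terms (primes): --000, --110, -0-1-, -00-0, -1-00, -100-, -11-0, 0--1-, 0-0--, 01--0, 1--00, 1-1-0, 10--0, 101--
Minterm coverage:
  m0 ⊆ --000,-00-0,0-0--
  m1 ⊆ 0-0-- [E]
  m2 ⊆ -0-1-,-00-0,0--1-,0-0--
  m3 ⊆ -0-1-,0--1-,0-0--
  m6 ⊆ --110,-0-1-,0--1-
  m7 ⊆ -0-1-,0--1-
  m9 ⊆ -100-,0-0--
  m10 ⊆ 0--1-,0-0--,01--0
  m11 ⊆ 0--1-,0-0--
  m12 ⊆ -1-00,-11-0,01--0
  m14 ⊆ --110,-11-0,0--1-,01--0
  m15 ⊆ 0--1- [E]
  m16 ⊆ --000,-00-0,1--00,10--0
  m18 ⊆ -0-1-,-00-0,10--0
  m19 ⊆ -0-1- [E]
  m20 ⊆ 1--00,1-1-0,10--0,101--
  m21 ⊆ 101-- [E]
  m22 ⊆ --110,-0-1-,1-1-0,10--0,101--
  m23 ⊆ -0-1-,101--
  m24 ⊆ --000,-1-00,-100-,1--00
  m25 ⊆ -100- [E]
  m28 ⊆ -1-00,-11-0,1--00,1-1-0
  m30 ⊆ --110,-11-0,1-1-0
E = {-0-1-, -100-, 0--1-, 0-0--, 101--}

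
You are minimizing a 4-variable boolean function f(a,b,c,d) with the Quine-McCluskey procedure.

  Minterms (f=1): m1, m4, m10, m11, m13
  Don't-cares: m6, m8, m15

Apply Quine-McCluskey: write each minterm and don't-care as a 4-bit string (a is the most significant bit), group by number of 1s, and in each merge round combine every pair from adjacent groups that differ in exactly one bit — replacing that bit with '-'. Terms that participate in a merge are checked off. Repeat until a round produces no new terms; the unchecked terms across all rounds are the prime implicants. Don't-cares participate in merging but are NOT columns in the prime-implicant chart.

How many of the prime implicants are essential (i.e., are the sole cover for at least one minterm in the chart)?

[col 0] 0001, 0100*, 0110*, 1000*, 1010*, 1011*, 1101*, 1111*
[col 1] 01-0, 1-11, 10-0, 101-, 11-1
Prime implicants: 0001, 01-0, 1-11, 10-0, 101-, 11-1
PI chart (minterm → PIs covering it):
  1 | 0001  (sole → essential)
  4 | 01-0  (sole → essential)
  10 | 10-0,101-
  11 | 1-11,101-
  13 | 11-1  (sole → essential)
Essential prime implicants: 0001, 01-0, 11-1

3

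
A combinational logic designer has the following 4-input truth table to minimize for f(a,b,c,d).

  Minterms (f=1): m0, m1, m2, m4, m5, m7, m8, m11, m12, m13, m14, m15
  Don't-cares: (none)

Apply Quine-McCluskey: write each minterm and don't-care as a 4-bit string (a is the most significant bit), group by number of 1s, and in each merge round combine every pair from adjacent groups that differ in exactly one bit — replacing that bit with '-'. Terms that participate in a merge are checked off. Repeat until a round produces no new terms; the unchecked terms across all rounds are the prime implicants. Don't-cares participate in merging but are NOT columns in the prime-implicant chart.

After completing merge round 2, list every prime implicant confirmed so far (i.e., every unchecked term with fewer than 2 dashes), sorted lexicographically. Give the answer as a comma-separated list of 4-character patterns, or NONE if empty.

00-0, 1-11

[col 0] 0000*, 0001*, 0010*, 0100*, 0101*, 0111*, 1000*, 1011*, 1100*, 1101*, 1110*, 1111*
[col 1] -000*, -100*, -101*, -111*, 0-00*, 0-01*, 00-0, 000-*, 01-1*, 010-*, 1-00*, 1-11, 11-0*, 11-1*, 110-*, 111-*
[col 2] --00, -1-1, -10-, 0-0-, 11--
Prime implicants: --00, -1-1, -10-, 0-0-, 00-0, 1-11, 11--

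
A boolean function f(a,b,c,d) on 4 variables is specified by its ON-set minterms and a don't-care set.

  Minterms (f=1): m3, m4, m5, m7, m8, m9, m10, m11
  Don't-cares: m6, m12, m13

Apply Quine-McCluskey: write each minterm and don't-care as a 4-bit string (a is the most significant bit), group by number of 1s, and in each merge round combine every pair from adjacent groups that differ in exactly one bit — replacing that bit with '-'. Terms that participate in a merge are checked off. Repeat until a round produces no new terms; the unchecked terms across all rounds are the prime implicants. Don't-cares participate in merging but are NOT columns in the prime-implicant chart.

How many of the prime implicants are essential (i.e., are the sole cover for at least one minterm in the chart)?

1

[col 0] 0011*, 0100*, 0101*, 0110*, 0111*, 1000*, 1001*, 1010*, 1011*, 1100*, 1101*
[col 1] -011, -100*, -101*, 0-11, 01-0*, 01-1*, 010-*, 011-*, 1-00*, 1-01*, 10-0*, 10-1*, 100-*, 101-*, 110-*
[col 2] -10-, 01--, 1-0-, 10--
Prime implicants: -011, -10-, 0-11, 01--, 1-0-, 10--
PI chart (minterm → PIs covering it):
  3 | -011,0-11
  4 | -10-,01--
  5 | -10-,01--
  7 | 0-11,01--
  8 | 1-0-,10--
  9 | 1-0-,10--
  10 | 10--  (sole → essential)
  11 | -011,10--
Essential prime implicants: 10--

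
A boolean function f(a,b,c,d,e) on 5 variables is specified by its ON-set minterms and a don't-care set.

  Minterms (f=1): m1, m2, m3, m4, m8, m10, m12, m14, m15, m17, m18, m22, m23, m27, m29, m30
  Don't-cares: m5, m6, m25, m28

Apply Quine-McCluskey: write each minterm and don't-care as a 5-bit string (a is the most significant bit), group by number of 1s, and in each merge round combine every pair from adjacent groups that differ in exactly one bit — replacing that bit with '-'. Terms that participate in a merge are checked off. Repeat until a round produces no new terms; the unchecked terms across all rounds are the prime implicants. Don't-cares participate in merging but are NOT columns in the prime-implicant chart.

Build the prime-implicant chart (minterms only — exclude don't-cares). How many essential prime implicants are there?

5

size-2^0 implicants → 00001(✓)  00010(✓)  00011(✓)  00100(✓)  00101(✓)  00110(✓)  01000(✓)  01010(✓)  01100(✓)  01110(✓)  01111(✓)  10001(✓)  10010(✓)  10110(✓)  10111(✓)  11001(✓)  11011(✓)  11100(✓)  11101(✓)  11110(✓)
size-2^1 implicants → -0001  -0010(✓)  -0110(✓)  -1100(✓)  -1110(✓)  0-010(✓)  0-100(✓)  0-110(✓)  00-01  00-10(✓)  000-1  0001-  001-0(✓)  0010-  01-00(✓)  01-10(✓)  010-0(✓)  011-0(✓)  0111-  1-001  1-110(✓)  10-10(✓)  1011-  11-01  110-1  111-0(✓)  1110-
size-2^2 implicants → --110  -0-10  -11-0  0--10  0-1-0  01--0
Unchecked terms (primes): --110, -0-10, -0001, -11-0, 0--10, 0-1-0, 00-01, 000-1, 0001-, 0010-, 01--0, 0111-, 1-001, 1011-, 11-01, 110-1, 1110-
Minterm coverage:
  m1 ⊆ -0001,00-01,000-1
  m2 ⊆ -0-10,0--10,0001-
  m3 ⊆ 000-1,0001-
  m4 ⊆ 0-1-0,0010-
  m8 ⊆ 01--0 [E]
  m10 ⊆ 0--10,01--0
  m12 ⊆ -11-0,0-1-0,01--0
  m14 ⊆ --110,-11-0,0--10,0-1-0,01--0,0111-
  m15 ⊆ 0111- [E]
  m17 ⊆ -0001,1-001
  m18 ⊆ -0-10 [E]
  m22 ⊆ --110,-0-10,1011-
  m23 ⊆ 1011- [E]
  m27 ⊆ 110-1 [E]
  m29 ⊆ 11-01,1110-
  m30 ⊆ --110,-11-0
E = {-0-10, 01--0, 0111-, 1011-, 110-1}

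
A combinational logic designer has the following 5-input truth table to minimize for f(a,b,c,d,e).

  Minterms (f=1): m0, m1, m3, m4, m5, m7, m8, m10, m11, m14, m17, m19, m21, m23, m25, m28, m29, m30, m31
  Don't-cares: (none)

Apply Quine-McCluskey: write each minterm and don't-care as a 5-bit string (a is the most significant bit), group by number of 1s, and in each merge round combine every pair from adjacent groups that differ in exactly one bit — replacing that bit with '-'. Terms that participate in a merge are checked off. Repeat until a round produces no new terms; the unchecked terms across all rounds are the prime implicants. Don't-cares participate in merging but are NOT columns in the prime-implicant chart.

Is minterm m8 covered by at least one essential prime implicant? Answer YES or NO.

[col 0] 00000*, 00001*, 00011*, 00100*, 00101*, 00111*, 01000*, 01010*, 01011*, 01110*, 10001*, 10011*, 10101*, 10111*, 11001*, 11100*, 11101*, 11110*, 11111*
[col 1] -0001*, -0011*, -0101*, -0111*, -1110, 0-000, 0-011, 00-00*, 00-01*, 00-11*, 000-1*, 0000-*, 001-1*, 0010-*, 01-10, 010-0, 0101-, 1-001*, 1-101*, 1-111*, 10-01*, 10-11*, 100-1*, 101-1*, 11-01*, 111-0*, 111-1*, 1110-*, 1111-*
[col 2] -0-01*, -0-11*, -00-1*, -01-1*, 00--1*, 00-0-, 1--01, 1-1-1, 10--1*, 111--
[col 3] -0--1
Prime implicants: -0--1, -1110, 0-000, 0-011, 00-0-, 01-10, 010-0, 0101-, 1--01, 1-1-1, 111--
PI chart (minterm → PIs covering it):
  0 | 0-000,00-0-
  1 | -0--1,00-0-
  3 | -0--1,0-011
  4 | 00-0-  (sole → essential)
  5 | -0--1,00-0-
  7 | -0--1  (sole → essential)
  8 | 0-000,010-0
  10 | 01-10,010-0,0101-
  11 | 0-011,0101-
  14 | -1110,01-10
  17 | -0--1,1--01
  19 | -0--1  (sole → essential)
  21 | -0--1,1--01,1-1-1
  23 | -0--1,1-1-1
  25 | 1--01  (sole → essential)
  28 | 111--  (sole → essential)
  29 | 1--01,1-1-1,111--
  30 | -1110,111--
  31 | 1-1-1,111--
Essential prime implicants: -0--1, 00-0-, 1--01, 111--

NO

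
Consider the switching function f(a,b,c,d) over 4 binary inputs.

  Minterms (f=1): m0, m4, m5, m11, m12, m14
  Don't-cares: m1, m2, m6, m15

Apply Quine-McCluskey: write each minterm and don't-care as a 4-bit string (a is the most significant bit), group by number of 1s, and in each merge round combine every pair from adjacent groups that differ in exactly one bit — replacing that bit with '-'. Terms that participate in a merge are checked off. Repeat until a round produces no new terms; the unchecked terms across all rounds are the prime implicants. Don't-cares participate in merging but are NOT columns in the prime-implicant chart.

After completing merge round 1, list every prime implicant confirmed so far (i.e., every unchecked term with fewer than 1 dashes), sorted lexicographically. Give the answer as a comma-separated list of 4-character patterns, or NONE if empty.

NONE

Round 0: 0000✓ 0001✓ 0010✓ 0100✓ 0101✓ 0110✓ 1011✓ 1100✓ 1110✓ 1111✓
Round 1: -100✓ -110✓ 0-00✓ 0-01✓ 0-10✓ 00-0✓ 000-✓ 01-0✓ 010-✓ 1-11 11-0✓ 111-
Round 2: -1-0 0--0 0-0-
PIs = {-1-0, 0--0, 0-0-, 1-11, 111-}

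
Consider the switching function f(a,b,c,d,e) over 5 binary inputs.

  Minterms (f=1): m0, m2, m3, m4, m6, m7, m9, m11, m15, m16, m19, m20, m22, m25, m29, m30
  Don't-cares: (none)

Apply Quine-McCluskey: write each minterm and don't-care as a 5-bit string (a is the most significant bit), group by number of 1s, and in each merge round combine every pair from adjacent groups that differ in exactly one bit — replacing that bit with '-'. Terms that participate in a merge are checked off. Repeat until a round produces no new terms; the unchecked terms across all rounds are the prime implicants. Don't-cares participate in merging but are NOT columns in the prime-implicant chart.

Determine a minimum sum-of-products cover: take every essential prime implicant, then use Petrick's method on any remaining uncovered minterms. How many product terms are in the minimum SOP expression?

[col 0] 00000*, 00010*, 00011*, 00100*, 00110*, 00111*, 01001*, 01011*, 01111*, 10000*, 10011*, 10100*, 10110*, 11001*, 11101*, 11110*
[col 1] -0000*, -0011, -0100*, -0110*, -1001, 0-011*, 0-111*, 00-00*, 00-10*, 00-11*, 000-0*, 0001-*, 001-0*, 0011-*, 01-11*, 010-1, 1-110, 10-00*, 101-0*, 11-01
[col 2] -0-00, -01-0, 0--11, 00--0, 00-1-
Prime implicants: -0-00, -0011, -01-0, -1001, 0--11, 00--0, 00-1-, 010-1, 1-110, 11-01
PI chart (minterm → PIs covering it):
  0 | -0-00,00--0
  2 | 00--0,00-1-
  3 | -0011,0--11,00-1-
  4 | -0-00,-01-0,00--0
  6 | -01-0,00--0,00-1-
  7 | 0--11,00-1-
  9 | -1001,010-1
  11 | 0--11,010-1
  15 | 0--11  (sole → essential)
  16 | -0-00  (sole → essential)
  19 | -0011  (sole → essential)
  20 | -0-00,-01-0
  22 | -01-0,1-110
  25 | -1001,11-01
  29 | 11-01  (sole → essential)
  30 | 1-110  (sole → essential)
Essential prime implicants: -0-00, -0011, 0--11, 1-110, 11-01
Petrick residual → -1001, 00--0
Minimum SOP uses 7 PIs: b'd'e' + b'c'de + bc'd'e + a'de + a'b'e' + acde' + abd'e

7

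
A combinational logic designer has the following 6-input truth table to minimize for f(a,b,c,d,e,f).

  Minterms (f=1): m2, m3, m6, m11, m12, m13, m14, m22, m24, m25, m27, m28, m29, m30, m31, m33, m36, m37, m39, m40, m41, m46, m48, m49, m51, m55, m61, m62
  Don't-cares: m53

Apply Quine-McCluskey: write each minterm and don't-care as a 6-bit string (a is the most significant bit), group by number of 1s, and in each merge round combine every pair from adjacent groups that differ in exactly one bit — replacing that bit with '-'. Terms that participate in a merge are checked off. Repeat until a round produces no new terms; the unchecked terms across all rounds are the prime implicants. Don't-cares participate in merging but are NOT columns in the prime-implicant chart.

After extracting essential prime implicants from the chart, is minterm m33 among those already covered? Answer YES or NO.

NO

[col 0] 000010*, 000011*, 000110*, 001011*, 001100*, 001101*, 001110*, 010110*, 011000*, 011001*, 011011*, 011100*, 011101*, 011110*, 011111*, 100001*, 100100*, 100101*, 100111*, 101000*, 101001*, 101110*, 110000*, 110001*, 110011*, 110101*, 110111*, 111101*, 111110*
[col 1] -01110*, -11101, -11110*, 0-0110*, 0-1011, 0-1100*, 0-1101*, 0-1110*, 00-011, 00-110*, 000-10, 00001-, 0011-0*, 00110-*, 01-110*, 011-00*, 011-01*, 011-11*, 0110-1*, 01100-*, 0111-0*, 0111-1*, 01110-*, 01111-*, 1-0001*, 1-0101*, 1-0111*, 1-1110*, 10-001, 100-01*, 1001-1*, 10010-, 10100-, 11-101, 110-01*, 110-11*, 1100-1*, 11000-, 1101-1*
[col 2] --1110, 0--110, 0-11-0, 0-110-, 011--1, 011-0-, 0111--, 1-0-01, 1-01-1, 110--1
Prime implicants: --1110, -11101, 0--110, 0-1011, 0-11-0, 0-110-, 00-011, 000-10, 00001-, 011--1, 011-0-, 0111--, 1-0-01, 1-01-1, 10-001, 10010-, 10100-, 11-101, 110--1, 11000-
PI chart (minterm → PIs covering it):
  2 | 000-10,00001-
  3 | 00-011,00001-
  6 | 0--110,000-10
  11 | 0-1011,00-011
  12 | 0-11-0,0-110-
  13 | 0-110-  (sole → essential)
  14 | --1110,0--110,0-11-0
  22 | 0--110  (sole → essential)
  24 | 011-0-  (sole → essential)
  25 | 011--1,011-0-
  27 | 0-1011,011--1
  28 | 0-11-0,0-110-,011-0-,0111--
  29 | -11101,0-110-,011--1,011-0-,0111--
  30 | --1110,0--110,0-11-0,0111--
  31 | 011--1,0111--
  33 | 1-0-01,10-001
  36 | 10010-  (sole → essential)
  37 | 1-0-01,1-01-1,10010-
  39 | 1-01-1  (sole → essential)
  40 | 10100-  (sole → essential)
  41 | 10-001,10100-
  46 | --1110  (sole → essential)
  48 | 11000-  (sole → essential)
  49 | 1-0-01,110--1,11000-
  51 | 110--1  (sole → essential)
  55 | 1-01-1,110--1
  61 | -11101,11-101
  62 | --1110  (sole → essential)
Essential prime implicants: --1110, 0--110, 0-110-, 011-0-, 1-01-1, 10010-, 10100-, 110--1, 11000-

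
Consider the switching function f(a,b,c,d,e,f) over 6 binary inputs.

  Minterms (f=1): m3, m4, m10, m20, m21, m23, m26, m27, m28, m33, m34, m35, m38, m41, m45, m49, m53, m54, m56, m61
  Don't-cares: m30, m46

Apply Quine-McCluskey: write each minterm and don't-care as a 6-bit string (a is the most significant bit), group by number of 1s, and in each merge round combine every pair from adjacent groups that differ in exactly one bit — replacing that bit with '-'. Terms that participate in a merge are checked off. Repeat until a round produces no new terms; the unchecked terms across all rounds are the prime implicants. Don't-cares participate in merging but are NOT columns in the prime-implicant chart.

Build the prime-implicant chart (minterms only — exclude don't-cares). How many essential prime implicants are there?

7

Round 0: 000011✓ 000100✓ 001010✓ 010100✓ 010101✓ 010111✓ 011010✓ 011011✓ 011100✓ 011110✓ 100001✓ 100010✓ 100011✓ 100110✓ 101001✓ 101101✓ 101110✓ 110001✓ 110101✓ 110110✓ 111000 111101✓
Round 1: -00011 -10101 0-0100 0-1010 01-100 0101-1 01010- 011-10 01101- 0111-0 1-0001 1-0110 1-1101 10-001 10-110 100-10 1000-1 10001- 101-01 11-101 110-01
PIs = {-00011, -10101, 0-0100, 0-1010, 01-100, 0101-1, 01010-, 011-10, 01101-, 0111-0, 1-0001, 1-0110, 1-1101, 10-001, 10-110, 100-10, 1000-1, 10001-, 101-01, 11-101, 110-01, 111000}
Coverage chart:
  m3: -00011 ←essential
  m4: 0-0100 ←essential
  m10: 0-1010 ←essential
  m20: 0-0100,01-100,01010-
  m21: -10101,0101-1,01010-
  m23: 0101-1 ←essential
  m26: 0-1010,011-10,01101-
  m27: 01101- ←essential
  m28: 01-100,0111-0
  m33: 1-0001,10-001,1000-1
  m34: 100-10,10001-
  m35: -00011,1000-1,10001-
  m38: 1-0110,10-110,100-10
  m41: 10-001,101-01
  m45: 1-1101,101-01
  m49: 1-0001,110-01
  m53: -10101,11-101,110-01
  m54: 1-0110 ←essential
  m56: 111000 ←essential
  m61: 1-1101,11-101
Essential: -00011, 0-0100, 0-1010, 0101-1, 01101-, 1-0110, 111000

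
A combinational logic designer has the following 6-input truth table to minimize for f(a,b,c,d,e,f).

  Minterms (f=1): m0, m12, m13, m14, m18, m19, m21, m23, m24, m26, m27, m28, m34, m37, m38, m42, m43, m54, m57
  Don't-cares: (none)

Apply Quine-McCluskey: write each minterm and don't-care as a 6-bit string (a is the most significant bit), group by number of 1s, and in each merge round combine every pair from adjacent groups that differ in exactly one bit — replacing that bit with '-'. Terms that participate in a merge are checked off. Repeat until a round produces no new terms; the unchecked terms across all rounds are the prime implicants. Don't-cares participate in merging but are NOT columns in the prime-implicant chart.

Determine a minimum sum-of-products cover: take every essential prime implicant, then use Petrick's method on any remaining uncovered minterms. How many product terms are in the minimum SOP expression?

11

size-2^0 implicants → 000000  001100(✓)  001101(✓)  001110(✓)  010010(✓)  010011(✓)  010101(✓)  010111(✓)  011000(✓)  011010(✓)  011011(✓)  011100(✓)  100010(✓)  100101  100110(✓)  101010(✓)  101011(✓)  110110(✓)  111001
size-2^1 implicants → 0-1100  0011-0  00110-  01-010(✓)  01-011(✓)  010-11  01001-(✓)  0101-1  011-00  0110-0  01101-(✓)  1-0110  10-010  100-10  10101-
size-2^2 implicants → 01-01-
Unchecked terms (primes): 0-1100, 000000, 0011-0, 00110-, 01-01-, 010-11, 0101-1, 011-00, 0110-0, 1-0110, 10-010, 100-10, 100101, 10101-, 111001
Minterm coverage:
  m0 ⊆ 000000 [E]
  m12 ⊆ 0-1100,0011-0,00110-
  m13 ⊆ 00110- [E]
  m14 ⊆ 0011-0 [E]
  m18 ⊆ 01-01- [E]
  m19 ⊆ 01-01-,010-11
  m21 ⊆ 0101-1 [E]
  m23 ⊆ 010-11,0101-1
  m24 ⊆ 011-00,0110-0
  m26 ⊆ 01-01-,0110-0
  m27 ⊆ 01-01- [E]
  m28 ⊆ 0-1100,011-00
  m34 ⊆ 10-010,100-10
  m37 ⊆ 100101 [E]
  m38 ⊆ 1-0110,100-10
  m42 ⊆ 10-010,10101-
  m43 ⊆ 10101- [E]
  m54 ⊆ 1-0110 [E]
  m57 ⊆ 111001 [E]
E = {000000, 0011-0, 00110-, 01-01-, 0101-1, 1-0110, 100101, 10101-, 111001}
Petrick residual → 011-00, 10-010
Cover = a'b'c'd'e'f' + a'b'cdf' + a'b'cde' + a'bd'e + a'bc'df + a'bce'f' + ac'def' + ab'd'ef' + ab'c'de'f + ab'cd'e + abcd'e'f  |cover|=11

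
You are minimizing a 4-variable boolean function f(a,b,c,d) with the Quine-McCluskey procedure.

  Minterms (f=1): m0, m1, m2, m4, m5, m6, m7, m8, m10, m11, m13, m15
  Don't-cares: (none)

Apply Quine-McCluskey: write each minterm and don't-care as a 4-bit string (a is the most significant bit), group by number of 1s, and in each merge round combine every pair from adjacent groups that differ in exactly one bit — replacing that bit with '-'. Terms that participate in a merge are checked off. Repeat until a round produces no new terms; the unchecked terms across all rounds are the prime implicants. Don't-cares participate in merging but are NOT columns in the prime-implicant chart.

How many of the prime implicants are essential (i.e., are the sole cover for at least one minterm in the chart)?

3

Round 0: 0000✓ 0001✓ 0010✓ 0100✓ 0101✓ 0110✓ 0111✓ 1000✓ 1010✓ 1011✓ 1101✓ 1111✓
Round 1: -000✓ -010✓ -101✓ -111✓ 0-00✓ 0-01✓ 0-10✓ 00-0✓ 000-✓ 01-0✓ 01-1✓ 010-✓ 011-✓ 1-11 10-0✓ 101- 11-1✓
Round 2: -0-0 -1-1 0--0 0-0- 01--
PIs = {-0-0, -1-1, 0--0, 0-0-, 01--, 1-11, 101-}
Coverage chart:
  m0: -0-0,0--0,0-0-
  m1: 0-0- ←essential
  m2: -0-0,0--0
  m4: 0--0,0-0-,01--
  m5: -1-1,0-0-,01--
  m6: 0--0,01--
  m7: -1-1,01--
  m8: -0-0 ←essential
  m10: -0-0,101-
  m11: 1-11,101-
  m13: -1-1 ←essential
  m15: -1-1,1-11
Essential: -0-0, -1-1, 0-0-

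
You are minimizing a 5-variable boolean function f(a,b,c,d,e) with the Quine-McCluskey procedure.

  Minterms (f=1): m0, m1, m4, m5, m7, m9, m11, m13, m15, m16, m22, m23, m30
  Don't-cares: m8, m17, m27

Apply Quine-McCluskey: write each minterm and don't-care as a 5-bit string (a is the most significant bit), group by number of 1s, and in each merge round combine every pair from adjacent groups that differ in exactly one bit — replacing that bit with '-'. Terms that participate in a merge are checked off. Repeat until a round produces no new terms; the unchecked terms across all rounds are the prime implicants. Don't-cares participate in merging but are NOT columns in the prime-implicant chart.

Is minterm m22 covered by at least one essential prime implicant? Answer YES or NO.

size-2^0 implicants → 00000(✓)  00001(✓)  00100(✓)  00101(✓)  00111(✓)  01000(✓)  01001(✓)  01011(✓)  01101(✓)  01111(✓)  10000(✓)  10001(✓)  10110(✓)  10111(✓)  11011(✓)  11110(✓)
size-2^1 implicants → -0000(✓)  -0001(✓)  -0111  -1011  0-000(✓)  0-001(✓)  0-101(✓)  0-111(✓)  00-00(✓)  00-01(✓)  0000-(✓)  001-1(✓)  0010-(✓)  01-01(✓)  01-11(✓)  010-1(✓)  0100-(✓)  011-1(✓)  1-110  1000-(✓)  1011-
size-2^2 implicants → -000-  0--01  0-00-  0-1-1  00-0-  01--1
Unchecked terms (primes): -000-, -0111, -1011, 0--01, 0-00-, 0-1-1, 00-0-, 01--1, 1-110, 1011-
Minterm coverage:
  m0 ⊆ -000-,0-00-,00-0-
  m1 ⊆ -000-,0--01,0-00-,00-0-
  m4 ⊆ 00-0- [E]
  m5 ⊆ 0--01,0-1-1,00-0-
  m7 ⊆ -0111,0-1-1
  m9 ⊆ 0--01,0-00-,01--1
  m11 ⊆ -1011,01--1
  m13 ⊆ 0--01,0-1-1,01--1
  m15 ⊆ 0-1-1,01--1
  m16 ⊆ -000- [E]
  m22 ⊆ 1-110,1011-
  m23 ⊆ -0111,1011-
  m30 ⊆ 1-110 [E]
E = {-000-, 00-0-, 1-110}

YES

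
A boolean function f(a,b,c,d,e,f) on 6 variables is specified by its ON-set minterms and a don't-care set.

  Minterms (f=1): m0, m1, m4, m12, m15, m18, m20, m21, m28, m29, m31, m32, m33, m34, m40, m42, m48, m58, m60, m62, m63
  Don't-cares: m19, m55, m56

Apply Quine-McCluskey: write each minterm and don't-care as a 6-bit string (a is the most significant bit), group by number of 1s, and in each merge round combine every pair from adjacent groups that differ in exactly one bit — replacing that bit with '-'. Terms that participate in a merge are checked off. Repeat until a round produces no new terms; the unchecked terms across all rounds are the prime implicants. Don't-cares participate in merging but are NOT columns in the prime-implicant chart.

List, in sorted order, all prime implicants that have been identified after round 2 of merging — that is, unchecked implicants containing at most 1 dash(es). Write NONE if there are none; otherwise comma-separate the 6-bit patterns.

[col 0] 000000*, 000001*, 000100*, 001100*, 001111*, 010010*, 010011*, 010100*, 010101*, 011100*, 011101*, 011111*, 100000*, 100001*, 100010*, 101000*, 101010*, 110000*, 110111*, 111000*, 111010*, 111100*, 111110*, 111111*
[col 1] -00000*, -00001*, -11100, -11111, 0-0100*, 0-1100*, 0-1111, 00-100*, 000-00, 00000-*, 01-100*, 01-101*, 01001-, 01010-*, 0111-1, 01110-*, 1-0000*, 1-1000*, 1-1010*, 10-000*, 10-010*, 1000-0*, 10000-*, 1010-0*, 11-000*, 11-111, 111-00*, 111-10*, 1110-0*, 1111-0*, 11111-
[col 2] -0000-, 0--100, 01-10-, 1--000, 1-10-0, 10-0-0, 111--0
Prime implicants: -0000-, -11100, -11111, 0--100, 0-1111, 000-00, 01-10-, 01001-, 0111-1, 1--000, 1-10-0, 10-0-0, 11-111, 111--0, 11111-

-11100, -11111, 0-1111, 000-00, 01001-, 0111-1, 11-111, 11111-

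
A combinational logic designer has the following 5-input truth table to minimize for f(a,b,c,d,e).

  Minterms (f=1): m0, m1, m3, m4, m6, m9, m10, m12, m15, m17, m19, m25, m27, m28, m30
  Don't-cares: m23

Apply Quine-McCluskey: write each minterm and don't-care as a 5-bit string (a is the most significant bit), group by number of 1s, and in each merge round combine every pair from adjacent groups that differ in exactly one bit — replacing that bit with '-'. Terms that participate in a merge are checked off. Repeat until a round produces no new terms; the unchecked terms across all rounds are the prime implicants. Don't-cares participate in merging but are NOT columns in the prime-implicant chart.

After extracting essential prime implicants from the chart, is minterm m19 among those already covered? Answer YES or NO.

YES

Round 0: 00000✓ 00001✓ 00011✓ 00100✓ 00110✓ 01001✓ 01010 01100✓ 01111 10001✓ 10011✓ 10111✓ 11001✓ 11011✓ 11100✓ 11110✓
Round 1: -0001✓ -0011✓ -1001✓ -1100 0-001✓ 0-100 00-00 000-1✓ 0000- 001-0 1-001✓ 1-011✓ 10-11 100-1✓ 110-1✓ 111-0
Round 2: --001 -00-1 1-0-1
PIs = {--001, -00-1, -1100, 0-100, 00-00, 0000-, 001-0, 01010, 01111, 1-0-1, 10-11, 111-0}
Coverage chart:
  m0: 00-00,0000-
  m1: --001,-00-1,0000-
  m3: -00-1 ←essential
  m4: 0-100,00-00,001-0
  m6: 001-0 ←essential
  m9: --001 ←essential
  m10: 01010 ←essential
  m12: -1100,0-100
  m15: 01111 ←essential
  m17: --001,-00-1,1-0-1
  m19: -00-1,1-0-1,10-11
  m25: --001,1-0-1
  m27: 1-0-1 ←essential
  m28: -1100,111-0
  m30: 111-0 ←essential
Essential: --001, -00-1, 001-0, 01010, 01111, 1-0-1, 111-0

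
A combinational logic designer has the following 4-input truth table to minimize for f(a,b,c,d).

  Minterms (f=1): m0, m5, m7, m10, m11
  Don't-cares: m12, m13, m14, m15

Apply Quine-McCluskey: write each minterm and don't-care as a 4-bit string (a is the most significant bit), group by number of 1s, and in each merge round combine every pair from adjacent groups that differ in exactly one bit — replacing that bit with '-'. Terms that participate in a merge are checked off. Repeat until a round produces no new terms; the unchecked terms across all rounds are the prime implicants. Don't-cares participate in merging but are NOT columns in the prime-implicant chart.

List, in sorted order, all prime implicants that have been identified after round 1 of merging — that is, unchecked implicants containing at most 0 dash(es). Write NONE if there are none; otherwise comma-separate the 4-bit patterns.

0000

[col 0] 0000, 0101*, 0111*, 1010*, 1011*, 1100*, 1101*, 1110*, 1111*
[col 1] -101*, -111*, 01-1*, 1-10*, 1-11*, 101-*, 11-0*, 11-1*, 110-*, 111-*
[col 2] -1-1, 1-1-, 11--
Prime implicants: -1-1, 0000, 1-1-, 11--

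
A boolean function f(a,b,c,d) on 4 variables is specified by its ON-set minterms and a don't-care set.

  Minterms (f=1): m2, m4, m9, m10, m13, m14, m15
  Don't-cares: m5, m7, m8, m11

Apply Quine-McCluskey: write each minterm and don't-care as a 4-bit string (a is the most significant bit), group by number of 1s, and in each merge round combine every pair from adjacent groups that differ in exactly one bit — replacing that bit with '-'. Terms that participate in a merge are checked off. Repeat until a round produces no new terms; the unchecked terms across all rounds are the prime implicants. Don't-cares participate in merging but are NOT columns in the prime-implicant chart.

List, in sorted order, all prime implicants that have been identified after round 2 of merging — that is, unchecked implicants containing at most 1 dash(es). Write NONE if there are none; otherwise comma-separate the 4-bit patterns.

[col 0] 0010*, 0100*, 0101*, 0111*, 1000*, 1001*, 1010*, 1011*, 1101*, 1110*, 1111*
[col 1] -010, -101*, -111*, 01-1*, 010-, 1-01*, 1-10*, 1-11*, 10-0*, 10-1*, 100-*, 101-*, 11-1*, 111-*
[col 2] -1-1, 1--1, 1-1-, 10--
Prime implicants: -010, -1-1, 010-, 1--1, 1-1-, 10--

-010, 010-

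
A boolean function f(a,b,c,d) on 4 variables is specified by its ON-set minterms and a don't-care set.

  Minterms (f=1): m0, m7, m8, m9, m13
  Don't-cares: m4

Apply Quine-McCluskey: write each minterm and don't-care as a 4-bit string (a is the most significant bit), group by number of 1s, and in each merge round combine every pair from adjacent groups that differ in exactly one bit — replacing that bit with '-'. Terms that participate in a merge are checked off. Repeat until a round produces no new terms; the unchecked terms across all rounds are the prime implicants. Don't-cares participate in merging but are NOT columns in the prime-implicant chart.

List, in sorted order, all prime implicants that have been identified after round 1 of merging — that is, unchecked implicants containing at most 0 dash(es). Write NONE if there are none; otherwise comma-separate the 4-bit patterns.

Round 0: 0000✓ 0100✓ 0111 1000✓ 1001✓ 1101✓
Round 1: -000 0-00 1-01 100-
PIs = {-000, 0-00, 0111, 1-01, 100-}

0111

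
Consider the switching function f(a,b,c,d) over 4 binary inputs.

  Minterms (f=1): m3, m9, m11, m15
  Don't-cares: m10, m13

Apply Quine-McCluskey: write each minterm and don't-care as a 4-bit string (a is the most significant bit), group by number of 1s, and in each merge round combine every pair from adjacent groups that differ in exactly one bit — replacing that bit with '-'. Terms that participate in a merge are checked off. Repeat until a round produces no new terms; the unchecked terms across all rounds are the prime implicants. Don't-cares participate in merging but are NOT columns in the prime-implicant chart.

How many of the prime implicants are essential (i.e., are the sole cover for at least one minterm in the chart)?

size-2^0 implicants → 0011(✓)  1001(✓)  1010(✓)  1011(✓)  1101(✓)  1111(✓)
size-2^1 implicants → -011  1-01(✓)  1-11(✓)  10-1(✓)  101-  11-1(✓)
size-2^2 implicants → 1--1
Unchecked terms (primes): -011, 1--1, 101-
Minterm coverage:
  m3 ⊆ -011 [E]
  m9 ⊆ 1--1 [E]
  m11 ⊆ -011,1--1,101-
  m15 ⊆ 1--1 [E]
E = {-011, 1--1}

2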